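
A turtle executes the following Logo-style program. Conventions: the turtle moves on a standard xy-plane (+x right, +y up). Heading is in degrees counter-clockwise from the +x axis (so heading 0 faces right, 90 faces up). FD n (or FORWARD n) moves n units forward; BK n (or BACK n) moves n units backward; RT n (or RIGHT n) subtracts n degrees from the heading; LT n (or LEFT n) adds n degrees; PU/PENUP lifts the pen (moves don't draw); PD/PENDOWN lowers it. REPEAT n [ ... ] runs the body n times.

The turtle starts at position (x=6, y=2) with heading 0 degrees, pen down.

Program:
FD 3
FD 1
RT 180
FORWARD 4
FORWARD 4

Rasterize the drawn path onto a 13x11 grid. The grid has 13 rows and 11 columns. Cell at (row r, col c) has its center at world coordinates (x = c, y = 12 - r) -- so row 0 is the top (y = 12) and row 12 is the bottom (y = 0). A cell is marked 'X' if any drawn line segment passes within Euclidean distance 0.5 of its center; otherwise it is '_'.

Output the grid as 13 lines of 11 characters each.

Segment 0: (6,2) -> (9,2)
Segment 1: (9,2) -> (10,2)
Segment 2: (10,2) -> (6,2)
Segment 3: (6,2) -> (2,2)

Answer: ___________
___________
___________
___________
___________
___________
___________
___________
___________
___________
__XXXXXXXXX
___________
___________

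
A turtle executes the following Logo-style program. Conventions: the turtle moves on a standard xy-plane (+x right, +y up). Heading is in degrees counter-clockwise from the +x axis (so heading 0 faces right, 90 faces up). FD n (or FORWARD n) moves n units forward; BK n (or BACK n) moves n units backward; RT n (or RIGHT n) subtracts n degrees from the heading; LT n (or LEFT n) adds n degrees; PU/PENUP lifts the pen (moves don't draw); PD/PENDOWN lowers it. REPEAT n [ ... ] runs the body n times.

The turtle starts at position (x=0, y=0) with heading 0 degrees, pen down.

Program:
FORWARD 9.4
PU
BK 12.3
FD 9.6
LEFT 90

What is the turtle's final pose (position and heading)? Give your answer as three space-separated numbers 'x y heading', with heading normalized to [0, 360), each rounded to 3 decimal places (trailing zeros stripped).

Executing turtle program step by step:
Start: pos=(0,0), heading=0, pen down
FD 9.4: (0,0) -> (9.4,0) [heading=0, draw]
PU: pen up
BK 12.3: (9.4,0) -> (-2.9,0) [heading=0, move]
FD 9.6: (-2.9,0) -> (6.7,0) [heading=0, move]
LT 90: heading 0 -> 90
Final: pos=(6.7,0), heading=90, 1 segment(s) drawn

Answer: 6.7 0 90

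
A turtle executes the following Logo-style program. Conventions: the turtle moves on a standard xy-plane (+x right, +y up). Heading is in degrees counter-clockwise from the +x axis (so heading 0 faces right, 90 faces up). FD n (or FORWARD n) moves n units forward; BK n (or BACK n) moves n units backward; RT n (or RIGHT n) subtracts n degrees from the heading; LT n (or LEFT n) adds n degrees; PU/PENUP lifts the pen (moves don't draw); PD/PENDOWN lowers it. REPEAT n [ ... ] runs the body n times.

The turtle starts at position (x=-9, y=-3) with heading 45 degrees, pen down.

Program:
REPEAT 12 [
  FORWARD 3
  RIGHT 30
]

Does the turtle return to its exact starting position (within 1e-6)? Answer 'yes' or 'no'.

Answer: yes

Derivation:
Executing turtle program step by step:
Start: pos=(-9,-3), heading=45, pen down
REPEAT 12 [
  -- iteration 1/12 --
  FD 3: (-9,-3) -> (-6.879,-0.879) [heading=45, draw]
  RT 30: heading 45 -> 15
  -- iteration 2/12 --
  FD 3: (-6.879,-0.879) -> (-3.981,-0.102) [heading=15, draw]
  RT 30: heading 15 -> 345
  -- iteration 3/12 --
  FD 3: (-3.981,-0.102) -> (-1.083,-0.879) [heading=345, draw]
  RT 30: heading 345 -> 315
  -- iteration 4/12 --
  FD 3: (-1.083,-0.879) -> (1.038,-3) [heading=315, draw]
  RT 30: heading 315 -> 285
  -- iteration 5/12 --
  FD 3: (1.038,-3) -> (1.815,-5.898) [heading=285, draw]
  RT 30: heading 285 -> 255
  -- iteration 6/12 --
  FD 3: (1.815,-5.898) -> (1.038,-8.796) [heading=255, draw]
  RT 30: heading 255 -> 225
  -- iteration 7/12 --
  FD 3: (1.038,-8.796) -> (-1.083,-10.917) [heading=225, draw]
  RT 30: heading 225 -> 195
  -- iteration 8/12 --
  FD 3: (-1.083,-10.917) -> (-3.981,-11.693) [heading=195, draw]
  RT 30: heading 195 -> 165
  -- iteration 9/12 --
  FD 3: (-3.981,-11.693) -> (-6.879,-10.917) [heading=165, draw]
  RT 30: heading 165 -> 135
  -- iteration 10/12 --
  FD 3: (-6.879,-10.917) -> (-9,-8.796) [heading=135, draw]
  RT 30: heading 135 -> 105
  -- iteration 11/12 --
  FD 3: (-9,-8.796) -> (-9.776,-5.898) [heading=105, draw]
  RT 30: heading 105 -> 75
  -- iteration 12/12 --
  FD 3: (-9.776,-5.898) -> (-9,-3) [heading=75, draw]
  RT 30: heading 75 -> 45
]
Final: pos=(-9,-3), heading=45, 12 segment(s) drawn

Start position: (-9, -3)
Final position: (-9, -3)
Distance = 0; < 1e-6 -> CLOSED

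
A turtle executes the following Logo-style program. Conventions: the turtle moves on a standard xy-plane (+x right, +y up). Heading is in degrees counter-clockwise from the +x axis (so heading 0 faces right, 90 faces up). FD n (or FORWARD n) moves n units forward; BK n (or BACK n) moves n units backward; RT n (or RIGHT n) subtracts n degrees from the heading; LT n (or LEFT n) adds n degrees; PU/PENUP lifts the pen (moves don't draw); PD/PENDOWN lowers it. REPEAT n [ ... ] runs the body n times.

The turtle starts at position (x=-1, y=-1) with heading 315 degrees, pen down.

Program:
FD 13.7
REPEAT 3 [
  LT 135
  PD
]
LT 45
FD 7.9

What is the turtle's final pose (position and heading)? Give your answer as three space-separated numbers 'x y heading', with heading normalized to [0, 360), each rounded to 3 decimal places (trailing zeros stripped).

Executing turtle program step by step:
Start: pos=(-1,-1), heading=315, pen down
FD 13.7: (-1,-1) -> (8.687,-10.687) [heading=315, draw]
REPEAT 3 [
  -- iteration 1/3 --
  LT 135: heading 315 -> 90
  PD: pen down
  -- iteration 2/3 --
  LT 135: heading 90 -> 225
  PD: pen down
  -- iteration 3/3 --
  LT 135: heading 225 -> 0
  PD: pen down
]
LT 45: heading 0 -> 45
FD 7.9: (8.687,-10.687) -> (14.274,-5.101) [heading=45, draw]
Final: pos=(14.274,-5.101), heading=45, 2 segment(s) drawn

Answer: 14.274 -5.101 45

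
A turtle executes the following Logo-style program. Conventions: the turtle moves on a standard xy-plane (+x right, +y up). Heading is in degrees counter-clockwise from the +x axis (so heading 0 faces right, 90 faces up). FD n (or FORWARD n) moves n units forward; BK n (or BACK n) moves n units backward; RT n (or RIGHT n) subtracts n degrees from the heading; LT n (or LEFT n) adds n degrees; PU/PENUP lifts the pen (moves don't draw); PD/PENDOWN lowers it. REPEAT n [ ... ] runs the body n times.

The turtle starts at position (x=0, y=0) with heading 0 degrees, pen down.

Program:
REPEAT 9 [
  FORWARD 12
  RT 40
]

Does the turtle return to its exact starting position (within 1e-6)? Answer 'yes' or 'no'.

Executing turtle program step by step:
Start: pos=(0,0), heading=0, pen down
REPEAT 9 [
  -- iteration 1/9 --
  FD 12: (0,0) -> (12,0) [heading=0, draw]
  RT 40: heading 0 -> 320
  -- iteration 2/9 --
  FD 12: (12,0) -> (21.193,-7.713) [heading=320, draw]
  RT 40: heading 320 -> 280
  -- iteration 3/9 --
  FD 12: (21.193,-7.713) -> (23.276,-19.531) [heading=280, draw]
  RT 40: heading 280 -> 240
  -- iteration 4/9 --
  FD 12: (23.276,-19.531) -> (17.276,-29.923) [heading=240, draw]
  RT 40: heading 240 -> 200
  -- iteration 5/9 --
  FD 12: (17.276,-29.923) -> (6,-34.028) [heading=200, draw]
  RT 40: heading 200 -> 160
  -- iteration 6/9 --
  FD 12: (6,-34.028) -> (-5.276,-29.923) [heading=160, draw]
  RT 40: heading 160 -> 120
  -- iteration 7/9 --
  FD 12: (-5.276,-29.923) -> (-11.276,-19.531) [heading=120, draw]
  RT 40: heading 120 -> 80
  -- iteration 8/9 --
  FD 12: (-11.276,-19.531) -> (-9.193,-7.713) [heading=80, draw]
  RT 40: heading 80 -> 40
  -- iteration 9/9 --
  FD 12: (-9.193,-7.713) -> (0,0) [heading=40, draw]
  RT 40: heading 40 -> 0
]
Final: pos=(0,0), heading=0, 9 segment(s) drawn

Start position: (0, 0)
Final position: (0, 0)
Distance = 0; < 1e-6 -> CLOSED

Answer: yes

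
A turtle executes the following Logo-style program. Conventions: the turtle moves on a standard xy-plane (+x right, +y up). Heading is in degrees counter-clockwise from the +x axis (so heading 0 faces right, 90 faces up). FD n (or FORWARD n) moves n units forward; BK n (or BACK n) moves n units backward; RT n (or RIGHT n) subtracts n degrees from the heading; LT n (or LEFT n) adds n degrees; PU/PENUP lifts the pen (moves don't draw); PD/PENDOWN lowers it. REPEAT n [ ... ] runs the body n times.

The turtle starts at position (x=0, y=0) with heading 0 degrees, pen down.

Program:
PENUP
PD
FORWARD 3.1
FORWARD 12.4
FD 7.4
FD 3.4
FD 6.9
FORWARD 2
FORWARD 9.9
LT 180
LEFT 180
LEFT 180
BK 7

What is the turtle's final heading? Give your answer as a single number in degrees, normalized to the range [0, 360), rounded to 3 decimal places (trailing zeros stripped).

Executing turtle program step by step:
Start: pos=(0,0), heading=0, pen down
PU: pen up
PD: pen down
FD 3.1: (0,0) -> (3.1,0) [heading=0, draw]
FD 12.4: (3.1,0) -> (15.5,0) [heading=0, draw]
FD 7.4: (15.5,0) -> (22.9,0) [heading=0, draw]
FD 3.4: (22.9,0) -> (26.3,0) [heading=0, draw]
FD 6.9: (26.3,0) -> (33.2,0) [heading=0, draw]
FD 2: (33.2,0) -> (35.2,0) [heading=0, draw]
FD 9.9: (35.2,0) -> (45.1,0) [heading=0, draw]
LT 180: heading 0 -> 180
LT 180: heading 180 -> 0
LT 180: heading 0 -> 180
BK 7: (45.1,0) -> (52.1,0) [heading=180, draw]
Final: pos=(52.1,0), heading=180, 8 segment(s) drawn

Answer: 180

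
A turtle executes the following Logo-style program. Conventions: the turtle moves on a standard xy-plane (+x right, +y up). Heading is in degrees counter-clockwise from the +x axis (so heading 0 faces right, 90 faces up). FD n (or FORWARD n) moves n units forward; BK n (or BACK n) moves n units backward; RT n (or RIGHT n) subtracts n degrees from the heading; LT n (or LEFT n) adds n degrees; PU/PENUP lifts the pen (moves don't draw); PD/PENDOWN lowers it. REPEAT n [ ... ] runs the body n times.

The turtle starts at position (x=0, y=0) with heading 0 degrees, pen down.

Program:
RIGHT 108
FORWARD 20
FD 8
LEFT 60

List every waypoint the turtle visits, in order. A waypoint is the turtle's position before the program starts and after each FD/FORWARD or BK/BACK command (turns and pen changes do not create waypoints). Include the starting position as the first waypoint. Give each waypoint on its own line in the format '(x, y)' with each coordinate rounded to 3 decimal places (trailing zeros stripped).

Executing turtle program step by step:
Start: pos=(0,0), heading=0, pen down
RT 108: heading 0 -> 252
FD 20: (0,0) -> (-6.18,-19.021) [heading=252, draw]
FD 8: (-6.18,-19.021) -> (-8.652,-26.63) [heading=252, draw]
LT 60: heading 252 -> 312
Final: pos=(-8.652,-26.63), heading=312, 2 segment(s) drawn
Waypoints (3 total):
(0, 0)
(-6.18, -19.021)
(-8.652, -26.63)

Answer: (0, 0)
(-6.18, -19.021)
(-8.652, -26.63)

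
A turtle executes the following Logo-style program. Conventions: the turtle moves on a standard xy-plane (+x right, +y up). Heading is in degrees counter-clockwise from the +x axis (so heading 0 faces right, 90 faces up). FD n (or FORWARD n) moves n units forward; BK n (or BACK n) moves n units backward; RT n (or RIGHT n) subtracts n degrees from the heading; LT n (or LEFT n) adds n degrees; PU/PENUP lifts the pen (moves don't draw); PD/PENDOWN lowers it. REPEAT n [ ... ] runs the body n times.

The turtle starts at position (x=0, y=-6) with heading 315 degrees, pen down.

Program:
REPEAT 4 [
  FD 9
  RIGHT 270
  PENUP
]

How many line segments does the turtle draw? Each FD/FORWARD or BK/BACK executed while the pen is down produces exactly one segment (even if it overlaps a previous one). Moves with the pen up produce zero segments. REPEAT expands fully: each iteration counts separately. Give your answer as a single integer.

Executing turtle program step by step:
Start: pos=(0,-6), heading=315, pen down
REPEAT 4 [
  -- iteration 1/4 --
  FD 9: (0,-6) -> (6.364,-12.364) [heading=315, draw]
  RT 270: heading 315 -> 45
  PU: pen up
  -- iteration 2/4 --
  FD 9: (6.364,-12.364) -> (12.728,-6) [heading=45, move]
  RT 270: heading 45 -> 135
  PU: pen up
  -- iteration 3/4 --
  FD 9: (12.728,-6) -> (6.364,0.364) [heading=135, move]
  RT 270: heading 135 -> 225
  PU: pen up
  -- iteration 4/4 --
  FD 9: (6.364,0.364) -> (0,-6) [heading=225, move]
  RT 270: heading 225 -> 315
  PU: pen up
]
Final: pos=(0,-6), heading=315, 1 segment(s) drawn
Segments drawn: 1

Answer: 1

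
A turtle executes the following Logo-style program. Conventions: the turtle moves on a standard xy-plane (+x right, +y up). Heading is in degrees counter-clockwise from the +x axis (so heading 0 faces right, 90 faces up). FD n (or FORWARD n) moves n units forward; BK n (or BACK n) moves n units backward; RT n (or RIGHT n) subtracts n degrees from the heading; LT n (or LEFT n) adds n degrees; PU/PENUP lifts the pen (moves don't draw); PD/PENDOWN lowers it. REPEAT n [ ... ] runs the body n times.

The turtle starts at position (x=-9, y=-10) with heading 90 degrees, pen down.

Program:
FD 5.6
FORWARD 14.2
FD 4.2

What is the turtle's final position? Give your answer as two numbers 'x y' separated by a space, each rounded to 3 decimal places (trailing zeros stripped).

Answer: -9 14

Derivation:
Executing turtle program step by step:
Start: pos=(-9,-10), heading=90, pen down
FD 5.6: (-9,-10) -> (-9,-4.4) [heading=90, draw]
FD 14.2: (-9,-4.4) -> (-9,9.8) [heading=90, draw]
FD 4.2: (-9,9.8) -> (-9,14) [heading=90, draw]
Final: pos=(-9,14), heading=90, 3 segment(s) drawn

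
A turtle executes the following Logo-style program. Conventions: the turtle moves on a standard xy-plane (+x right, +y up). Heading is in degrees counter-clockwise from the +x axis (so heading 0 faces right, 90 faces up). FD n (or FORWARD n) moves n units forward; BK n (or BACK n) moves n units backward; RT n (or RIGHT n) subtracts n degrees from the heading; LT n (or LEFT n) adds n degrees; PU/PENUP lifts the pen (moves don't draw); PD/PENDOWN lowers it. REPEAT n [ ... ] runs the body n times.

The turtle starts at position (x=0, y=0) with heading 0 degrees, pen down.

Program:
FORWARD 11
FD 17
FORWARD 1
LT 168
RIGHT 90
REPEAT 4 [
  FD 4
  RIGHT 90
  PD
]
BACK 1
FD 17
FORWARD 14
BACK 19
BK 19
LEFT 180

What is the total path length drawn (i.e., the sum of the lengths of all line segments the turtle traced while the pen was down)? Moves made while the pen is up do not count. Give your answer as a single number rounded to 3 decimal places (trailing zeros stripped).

Answer: 115

Derivation:
Executing turtle program step by step:
Start: pos=(0,0), heading=0, pen down
FD 11: (0,0) -> (11,0) [heading=0, draw]
FD 17: (11,0) -> (28,0) [heading=0, draw]
FD 1: (28,0) -> (29,0) [heading=0, draw]
LT 168: heading 0 -> 168
RT 90: heading 168 -> 78
REPEAT 4 [
  -- iteration 1/4 --
  FD 4: (29,0) -> (29.832,3.913) [heading=78, draw]
  RT 90: heading 78 -> 348
  PD: pen down
  -- iteration 2/4 --
  FD 4: (29.832,3.913) -> (33.744,3.081) [heading=348, draw]
  RT 90: heading 348 -> 258
  PD: pen down
  -- iteration 3/4 --
  FD 4: (33.744,3.081) -> (32.913,-0.832) [heading=258, draw]
  RT 90: heading 258 -> 168
  PD: pen down
  -- iteration 4/4 --
  FD 4: (32.913,-0.832) -> (29,0) [heading=168, draw]
  RT 90: heading 168 -> 78
  PD: pen down
]
BK 1: (29,0) -> (28.792,-0.978) [heading=78, draw]
FD 17: (28.792,-0.978) -> (32.327,15.65) [heading=78, draw]
FD 14: (32.327,15.65) -> (35.237,29.344) [heading=78, draw]
BK 19: (35.237,29.344) -> (31.287,10.76) [heading=78, draw]
BK 19: (31.287,10.76) -> (27.337,-7.825) [heading=78, draw]
LT 180: heading 78 -> 258
Final: pos=(27.337,-7.825), heading=258, 12 segment(s) drawn

Segment lengths:
  seg 1: (0,0) -> (11,0), length = 11
  seg 2: (11,0) -> (28,0), length = 17
  seg 3: (28,0) -> (29,0), length = 1
  seg 4: (29,0) -> (29.832,3.913), length = 4
  seg 5: (29.832,3.913) -> (33.744,3.081), length = 4
  seg 6: (33.744,3.081) -> (32.913,-0.832), length = 4
  seg 7: (32.913,-0.832) -> (29,0), length = 4
  seg 8: (29,0) -> (28.792,-0.978), length = 1
  seg 9: (28.792,-0.978) -> (32.327,15.65), length = 17
  seg 10: (32.327,15.65) -> (35.237,29.344), length = 14
  seg 11: (35.237,29.344) -> (31.287,10.76), length = 19
  seg 12: (31.287,10.76) -> (27.337,-7.825), length = 19
Total = 115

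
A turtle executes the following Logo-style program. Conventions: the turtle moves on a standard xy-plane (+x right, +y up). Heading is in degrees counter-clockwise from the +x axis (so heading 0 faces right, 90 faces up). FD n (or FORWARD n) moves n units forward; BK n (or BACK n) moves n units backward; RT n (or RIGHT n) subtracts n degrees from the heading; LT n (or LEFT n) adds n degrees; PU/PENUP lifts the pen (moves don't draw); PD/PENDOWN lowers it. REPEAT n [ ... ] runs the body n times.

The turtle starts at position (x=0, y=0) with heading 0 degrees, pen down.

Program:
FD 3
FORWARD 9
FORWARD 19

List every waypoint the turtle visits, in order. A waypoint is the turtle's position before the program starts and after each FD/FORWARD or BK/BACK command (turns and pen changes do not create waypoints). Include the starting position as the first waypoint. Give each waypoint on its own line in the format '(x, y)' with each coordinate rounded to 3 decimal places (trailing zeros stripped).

Executing turtle program step by step:
Start: pos=(0,0), heading=0, pen down
FD 3: (0,0) -> (3,0) [heading=0, draw]
FD 9: (3,0) -> (12,0) [heading=0, draw]
FD 19: (12,0) -> (31,0) [heading=0, draw]
Final: pos=(31,0), heading=0, 3 segment(s) drawn
Waypoints (4 total):
(0, 0)
(3, 0)
(12, 0)
(31, 0)

Answer: (0, 0)
(3, 0)
(12, 0)
(31, 0)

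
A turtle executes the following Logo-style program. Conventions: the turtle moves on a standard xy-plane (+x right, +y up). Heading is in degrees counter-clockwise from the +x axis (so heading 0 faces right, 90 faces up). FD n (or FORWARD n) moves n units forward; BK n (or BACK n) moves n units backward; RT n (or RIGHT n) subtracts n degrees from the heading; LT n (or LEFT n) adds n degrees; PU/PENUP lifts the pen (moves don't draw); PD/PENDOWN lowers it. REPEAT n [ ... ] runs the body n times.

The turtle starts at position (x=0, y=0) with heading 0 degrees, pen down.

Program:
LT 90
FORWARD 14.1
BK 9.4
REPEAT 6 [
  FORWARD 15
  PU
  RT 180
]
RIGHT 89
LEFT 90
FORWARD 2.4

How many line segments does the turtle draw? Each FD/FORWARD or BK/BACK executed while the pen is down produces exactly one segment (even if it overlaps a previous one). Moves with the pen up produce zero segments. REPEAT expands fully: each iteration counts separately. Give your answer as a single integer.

Executing turtle program step by step:
Start: pos=(0,0), heading=0, pen down
LT 90: heading 0 -> 90
FD 14.1: (0,0) -> (0,14.1) [heading=90, draw]
BK 9.4: (0,14.1) -> (0,4.7) [heading=90, draw]
REPEAT 6 [
  -- iteration 1/6 --
  FD 15: (0,4.7) -> (0,19.7) [heading=90, draw]
  PU: pen up
  RT 180: heading 90 -> 270
  -- iteration 2/6 --
  FD 15: (0,19.7) -> (0,4.7) [heading=270, move]
  PU: pen up
  RT 180: heading 270 -> 90
  -- iteration 3/6 --
  FD 15: (0,4.7) -> (0,19.7) [heading=90, move]
  PU: pen up
  RT 180: heading 90 -> 270
  -- iteration 4/6 --
  FD 15: (0,19.7) -> (0,4.7) [heading=270, move]
  PU: pen up
  RT 180: heading 270 -> 90
  -- iteration 5/6 --
  FD 15: (0,4.7) -> (0,19.7) [heading=90, move]
  PU: pen up
  RT 180: heading 90 -> 270
  -- iteration 6/6 --
  FD 15: (0,19.7) -> (0,4.7) [heading=270, move]
  PU: pen up
  RT 180: heading 270 -> 90
]
RT 89: heading 90 -> 1
LT 90: heading 1 -> 91
FD 2.4: (0,4.7) -> (-0.042,7.1) [heading=91, move]
Final: pos=(-0.042,7.1), heading=91, 3 segment(s) drawn
Segments drawn: 3

Answer: 3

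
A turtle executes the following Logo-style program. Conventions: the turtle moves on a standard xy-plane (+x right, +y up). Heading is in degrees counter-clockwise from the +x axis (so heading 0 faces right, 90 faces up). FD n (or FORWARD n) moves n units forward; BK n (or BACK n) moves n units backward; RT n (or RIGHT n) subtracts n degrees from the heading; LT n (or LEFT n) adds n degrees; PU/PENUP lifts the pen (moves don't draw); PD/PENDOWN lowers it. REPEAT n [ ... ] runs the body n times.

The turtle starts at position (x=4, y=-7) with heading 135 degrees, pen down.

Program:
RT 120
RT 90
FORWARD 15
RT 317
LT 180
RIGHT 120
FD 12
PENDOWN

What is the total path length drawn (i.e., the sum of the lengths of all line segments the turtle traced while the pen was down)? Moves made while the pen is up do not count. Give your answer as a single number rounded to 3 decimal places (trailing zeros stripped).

Executing turtle program step by step:
Start: pos=(4,-7), heading=135, pen down
RT 120: heading 135 -> 15
RT 90: heading 15 -> 285
FD 15: (4,-7) -> (7.882,-21.489) [heading=285, draw]
RT 317: heading 285 -> 328
LT 180: heading 328 -> 148
RT 120: heading 148 -> 28
FD 12: (7.882,-21.489) -> (18.478,-15.855) [heading=28, draw]
PD: pen down
Final: pos=(18.478,-15.855), heading=28, 2 segment(s) drawn

Segment lengths:
  seg 1: (4,-7) -> (7.882,-21.489), length = 15
  seg 2: (7.882,-21.489) -> (18.478,-15.855), length = 12
Total = 27

Answer: 27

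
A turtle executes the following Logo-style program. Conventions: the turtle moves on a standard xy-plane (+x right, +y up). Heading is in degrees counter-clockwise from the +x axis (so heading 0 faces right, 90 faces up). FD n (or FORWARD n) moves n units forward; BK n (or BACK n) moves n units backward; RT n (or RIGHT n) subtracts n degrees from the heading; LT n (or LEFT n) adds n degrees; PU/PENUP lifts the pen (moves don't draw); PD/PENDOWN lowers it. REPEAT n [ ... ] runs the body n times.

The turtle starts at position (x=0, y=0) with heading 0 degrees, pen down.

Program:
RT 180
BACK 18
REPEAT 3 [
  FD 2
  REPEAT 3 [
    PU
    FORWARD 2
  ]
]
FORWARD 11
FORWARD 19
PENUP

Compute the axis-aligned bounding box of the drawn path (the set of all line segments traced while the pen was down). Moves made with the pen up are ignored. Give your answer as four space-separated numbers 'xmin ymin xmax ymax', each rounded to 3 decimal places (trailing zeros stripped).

Answer: 0 0 18 0

Derivation:
Executing turtle program step by step:
Start: pos=(0,0), heading=0, pen down
RT 180: heading 0 -> 180
BK 18: (0,0) -> (18,0) [heading=180, draw]
REPEAT 3 [
  -- iteration 1/3 --
  FD 2: (18,0) -> (16,0) [heading=180, draw]
  REPEAT 3 [
    -- iteration 1/3 --
    PU: pen up
    FD 2: (16,0) -> (14,0) [heading=180, move]
    -- iteration 2/3 --
    PU: pen up
    FD 2: (14,0) -> (12,0) [heading=180, move]
    -- iteration 3/3 --
    PU: pen up
    FD 2: (12,0) -> (10,0) [heading=180, move]
  ]
  -- iteration 2/3 --
  FD 2: (10,0) -> (8,0) [heading=180, move]
  REPEAT 3 [
    -- iteration 1/3 --
    PU: pen up
    FD 2: (8,0) -> (6,0) [heading=180, move]
    -- iteration 2/3 --
    PU: pen up
    FD 2: (6,0) -> (4,0) [heading=180, move]
    -- iteration 3/3 --
    PU: pen up
    FD 2: (4,0) -> (2,0) [heading=180, move]
  ]
  -- iteration 3/3 --
  FD 2: (2,0) -> (0,0) [heading=180, move]
  REPEAT 3 [
    -- iteration 1/3 --
    PU: pen up
    FD 2: (0,0) -> (-2,0) [heading=180, move]
    -- iteration 2/3 --
    PU: pen up
    FD 2: (-2,0) -> (-4,0) [heading=180, move]
    -- iteration 3/3 --
    PU: pen up
    FD 2: (-4,0) -> (-6,0) [heading=180, move]
  ]
]
FD 11: (-6,0) -> (-17,0) [heading=180, move]
FD 19: (-17,0) -> (-36,0) [heading=180, move]
PU: pen up
Final: pos=(-36,0), heading=180, 2 segment(s) drawn

Segment endpoints: x in {0, 16, 18}, y in {0, 0, 0}
xmin=0, ymin=0, xmax=18, ymax=0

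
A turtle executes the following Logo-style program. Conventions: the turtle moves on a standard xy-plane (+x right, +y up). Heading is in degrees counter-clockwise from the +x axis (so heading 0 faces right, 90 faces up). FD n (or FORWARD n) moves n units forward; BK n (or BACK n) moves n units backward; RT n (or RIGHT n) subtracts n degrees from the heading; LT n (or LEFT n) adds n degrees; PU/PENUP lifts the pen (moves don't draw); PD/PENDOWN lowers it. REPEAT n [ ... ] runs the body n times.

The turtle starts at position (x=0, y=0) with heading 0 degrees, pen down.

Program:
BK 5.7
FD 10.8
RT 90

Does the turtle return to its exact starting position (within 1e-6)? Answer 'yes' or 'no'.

Answer: no

Derivation:
Executing turtle program step by step:
Start: pos=(0,0), heading=0, pen down
BK 5.7: (0,0) -> (-5.7,0) [heading=0, draw]
FD 10.8: (-5.7,0) -> (5.1,0) [heading=0, draw]
RT 90: heading 0 -> 270
Final: pos=(5.1,0), heading=270, 2 segment(s) drawn

Start position: (0, 0)
Final position: (5.1, 0)
Distance = 5.1; >= 1e-6 -> NOT closed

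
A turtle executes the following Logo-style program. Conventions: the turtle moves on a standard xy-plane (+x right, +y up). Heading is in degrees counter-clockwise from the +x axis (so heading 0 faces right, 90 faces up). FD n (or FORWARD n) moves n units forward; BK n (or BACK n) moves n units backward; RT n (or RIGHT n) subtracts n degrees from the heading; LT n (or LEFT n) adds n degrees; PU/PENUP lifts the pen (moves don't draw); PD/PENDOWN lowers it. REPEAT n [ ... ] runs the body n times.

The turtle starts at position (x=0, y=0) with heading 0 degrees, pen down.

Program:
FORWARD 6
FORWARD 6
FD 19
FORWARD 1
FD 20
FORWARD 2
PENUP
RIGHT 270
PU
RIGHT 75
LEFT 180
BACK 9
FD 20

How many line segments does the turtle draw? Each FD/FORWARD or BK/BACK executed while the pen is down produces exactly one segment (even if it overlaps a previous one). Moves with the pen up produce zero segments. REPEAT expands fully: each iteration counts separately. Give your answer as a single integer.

Executing turtle program step by step:
Start: pos=(0,0), heading=0, pen down
FD 6: (0,0) -> (6,0) [heading=0, draw]
FD 6: (6,0) -> (12,0) [heading=0, draw]
FD 19: (12,0) -> (31,0) [heading=0, draw]
FD 1: (31,0) -> (32,0) [heading=0, draw]
FD 20: (32,0) -> (52,0) [heading=0, draw]
FD 2: (52,0) -> (54,0) [heading=0, draw]
PU: pen up
RT 270: heading 0 -> 90
PU: pen up
RT 75: heading 90 -> 15
LT 180: heading 15 -> 195
BK 9: (54,0) -> (62.693,2.329) [heading=195, move]
FD 20: (62.693,2.329) -> (43.375,-2.847) [heading=195, move]
Final: pos=(43.375,-2.847), heading=195, 6 segment(s) drawn
Segments drawn: 6

Answer: 6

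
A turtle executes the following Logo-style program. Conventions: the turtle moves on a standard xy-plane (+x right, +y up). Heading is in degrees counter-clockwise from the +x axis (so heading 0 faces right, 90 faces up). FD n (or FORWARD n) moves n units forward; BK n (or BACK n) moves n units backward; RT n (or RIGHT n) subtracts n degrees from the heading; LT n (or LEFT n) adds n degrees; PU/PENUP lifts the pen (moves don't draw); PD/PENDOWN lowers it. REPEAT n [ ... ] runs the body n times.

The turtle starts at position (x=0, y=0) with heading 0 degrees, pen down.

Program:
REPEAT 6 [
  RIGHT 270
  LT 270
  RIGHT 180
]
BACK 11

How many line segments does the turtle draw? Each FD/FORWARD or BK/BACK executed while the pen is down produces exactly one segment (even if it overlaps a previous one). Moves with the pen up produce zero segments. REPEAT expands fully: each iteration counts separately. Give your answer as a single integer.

Executing turtle program step by step:
Start: pos=(0,0), heading=0, pen down
REPEAT 6 [
  -- iteration 1/6 --
  RT 270: heading 0 -> 90
  LT 270: heading 90 -> 0
  RT 180: heading 0 -> 180
  -- iteration 2/6 --
  RT 270: heading 180 -> 270
  LT 270: heading 270 -> 180
  RT 180: heading 180 -> 0
  -- iteration 3/6 --
  RT 270: heading 0 -> 90
  LT 270: heading 90 -> 0
  RT 180: heading 0 -> 180
  -- iteration 4/6 --
  RT 270: heading 180 -> 270
  LT 270: heading 270 -> 180
  RT 180: heading 180 -> 0
  -- iteration 5/6 --
  RT 270: heading 0 -> 90
  LT 270: heading 90 -> 0
  RT 180: heading 0 -> 180
  -- iteration 6/6 --
  RT 270: heading 180 -> 270
  LT 270: heading 270 -> 180
  RT 180: heading 180 -> 0
]
BK 11: (0,0) -> (-11,0) [heading=0, draw]
Final: pos=(-11,0), heading=0, 1 segment(s) drawn
Segments drawn: 1

Answer: 1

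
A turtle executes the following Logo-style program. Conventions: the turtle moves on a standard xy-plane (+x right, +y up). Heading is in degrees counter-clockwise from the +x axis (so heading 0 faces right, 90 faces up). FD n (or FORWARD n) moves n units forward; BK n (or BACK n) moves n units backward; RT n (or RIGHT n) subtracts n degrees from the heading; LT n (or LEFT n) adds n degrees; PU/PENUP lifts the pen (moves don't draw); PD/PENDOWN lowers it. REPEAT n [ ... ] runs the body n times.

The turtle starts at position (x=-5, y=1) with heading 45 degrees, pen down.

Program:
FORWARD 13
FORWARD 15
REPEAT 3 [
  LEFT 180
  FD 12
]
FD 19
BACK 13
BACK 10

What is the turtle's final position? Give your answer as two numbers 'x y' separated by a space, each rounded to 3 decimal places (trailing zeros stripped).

Executing turtle program step by step:
Start: pos=(-5,1), heading=45, pen down
FD 13: (-5,1) -> (4.192,10.192) [heading=45, draw]
FD 15: (4.192,10.192) -> (14.799,20.799) [heading=45, draw]
REPEAT 3 [
  -- iteration 1/3 --
  LT 180: heading 45 -> 225
  FD 12: (14.799,20.799) -> (6.314,12.314) [heading=225, draw]
  -- iteration 2/3 --
  LT 180: heading 225 -> 45
  FD 12: (6.314,12.314) -> (14.799,20.799) [heading=45, draw]
  -- iteration 3/3 --
  LT 180: heading 45 -> 225
  FD 12: (14.799,20.799) -> (6.314,12.314) [heading=225, draw]
]
FD 19: (6.314,12.314) -> (-7.121,-1.121) [heading=225, draw]
BK 13: (-7.121,-1.121) -> (2.071,8.071) [heading=225, draw]
BK 10: (2.071,8.071) -> (9.142,15.142) [heading=225, draw]
Final: pos=(9.142,15.142), heading=225, 8 segment(s) drawn

Answer: 9.142 15.142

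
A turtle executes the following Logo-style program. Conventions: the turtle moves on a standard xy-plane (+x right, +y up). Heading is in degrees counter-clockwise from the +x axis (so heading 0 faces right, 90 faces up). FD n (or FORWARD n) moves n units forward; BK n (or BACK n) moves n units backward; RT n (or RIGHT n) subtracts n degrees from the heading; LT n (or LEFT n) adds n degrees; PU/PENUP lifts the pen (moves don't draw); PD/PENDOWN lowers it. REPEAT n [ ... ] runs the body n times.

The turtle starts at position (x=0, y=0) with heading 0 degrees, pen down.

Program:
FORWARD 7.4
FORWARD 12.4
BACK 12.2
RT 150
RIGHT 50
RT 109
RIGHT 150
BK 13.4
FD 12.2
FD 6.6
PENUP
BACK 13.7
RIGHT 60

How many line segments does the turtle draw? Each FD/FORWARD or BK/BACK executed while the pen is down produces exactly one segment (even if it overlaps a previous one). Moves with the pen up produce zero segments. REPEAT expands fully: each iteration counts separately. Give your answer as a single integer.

Executing turtle program step by step:
Start: pos=(0,0), heading=0, pen down
FD 7.4: (0,0) -> (7.4,0) [heading=0, draw]
FD 12.4: (7.4,0) -> (19.8,0) [heading=0, draw]
BK 12.2: (19.8,0) -> (7.6,0) [heading=0, draw]
RT 150: heading 0 -> 210
RT 50: heading 210 -> 160
RT 109: heading 160 -> 51
RT 150: heading 51 -> 261
BK 13.4: (7.6,0) -> (9.696,13.235) [heading=261, draw]
FD 12.2: (9.696,13.235) -> (7.788,1.185) [heading=261, draw]
FD 6.6: (7.788,1.185) -> (6.755,-5.334) [heading=261, draw]
PU: pen up
BK 13.7: (6.755,-5.334) -> (8.898,8.198) [heading=261, move]
RT 60: heading 261 -> 201
Final: pos=(8.898,8.198), heading=201, 6 segment(s) drawn
Segments drawn: 6

Answer: 6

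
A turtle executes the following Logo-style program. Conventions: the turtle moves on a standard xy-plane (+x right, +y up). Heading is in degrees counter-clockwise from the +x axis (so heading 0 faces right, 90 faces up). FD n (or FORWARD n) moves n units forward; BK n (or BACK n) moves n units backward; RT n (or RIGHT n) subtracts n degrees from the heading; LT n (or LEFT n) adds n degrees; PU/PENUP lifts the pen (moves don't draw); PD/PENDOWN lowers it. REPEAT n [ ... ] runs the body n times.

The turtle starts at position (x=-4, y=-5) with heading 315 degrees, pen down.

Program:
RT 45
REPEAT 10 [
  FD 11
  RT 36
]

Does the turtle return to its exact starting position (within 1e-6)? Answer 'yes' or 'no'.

Executing turtle program step by step:
Start: pos=(-4,-5), heading=315, pen down
RT 45: heading 315 -> 270
REPEAT 10 [
  -- iteration 1/10 --
  FD 11: (-4,-5) -> (-4,-16) [heading=270, draw]
  RT 36: heading 270 -> 234
  -- iteration 2/10 --
  FD 11: (-4,-16) -> (-10.466,-24.899) [heading=234, draw]
  RT 36: heading 234 -> 198
  -- iteration 3/10 --
  FD 11: (-10.466,-24.899) -> (-20.927,-28.298) [heading=198, draw]
  RT 36: heading 198 -> 162
  -- iteration 4/10 --
  FD 11: (-20.927,-28.298) -> (-31.389,-24.899) [heading=162, draw]
  RT 36: heading 162 -> 126
  -- iteration 5/10 --
  FD 11: (-31.389,-24.899) -> (-37.855,-16) [heading=126, draw]
  RT 36: heading 126 -> 90
  -- iteration 6/10 --
  FD 11: (-37.855,-16) -> (-37.855,-5) [heading=90, draw]
  RT 36: heading 90 -> 54
  -- iteration 7/10 --
  FD 11: (-37.855,-5) -> (-31.389,3.899) [heading=54, draw]
  RT 36: heading 54 -> 18
  -- iteration 8/10 --
  FD 11: (-31.389,3.899) -> (-20.927,7.298) [heading=18, draw]
  RT 36: heading 18 -> 342
  -- iteration 9/10 --
  FD 11: (-20.927,7.298) -> (-10.466,3.899) [heading=342, draw]
  RT 36: heading 342 -> 306
  -- iteration 10/10 --
  FD 11: (-10.466,3.899) -> (-4,-5) [heading=306, draw]
  RT 36: heading 306 -> 270
]
Final: pos=(-4,-5), heading=270, 10 segment(s) drawn

Start position: (-4, -5)
Final position: (-4, -5)
Distance = 0; < 1e-6 -> CLOSED

Answer: yes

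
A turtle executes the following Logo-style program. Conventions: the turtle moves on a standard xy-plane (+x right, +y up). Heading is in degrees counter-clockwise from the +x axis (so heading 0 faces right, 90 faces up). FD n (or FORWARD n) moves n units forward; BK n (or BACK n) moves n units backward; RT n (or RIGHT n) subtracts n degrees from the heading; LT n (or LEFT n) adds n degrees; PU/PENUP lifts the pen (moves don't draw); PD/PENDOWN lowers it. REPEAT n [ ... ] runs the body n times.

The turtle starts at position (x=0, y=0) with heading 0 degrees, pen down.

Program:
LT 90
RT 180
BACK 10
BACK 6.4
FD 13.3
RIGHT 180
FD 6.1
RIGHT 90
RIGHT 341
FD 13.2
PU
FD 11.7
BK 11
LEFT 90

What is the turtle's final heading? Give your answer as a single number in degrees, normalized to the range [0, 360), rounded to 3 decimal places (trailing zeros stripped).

Answer: 109

Derivation:
Executing turtle program step by step:
Start: pos=(0,0), heading=0, pen down
LT 90: heading 0 -> 90
RT 180: heading 90 -> 270
BK 10: (0,0) -> (0,10) [heading=270, draw]
BK 6.4: (0,10) -> (0,16.4) [heading=270, draw]
FD 13.3: (0,16.4) -> (0,3.1) [heading=270, draw]
RT 180: heading 270 -> 90
FD 6.1: (0,3.1) -> (0,9.2) [heading=90, draw]
RT 90: heading 90 -> 0
RT 341: heading 0 -> 19
FD 13.2: (0,9.2) -> (12.481,13.497) [heading=19, draw]
PU: pen up
FD 11.7: (12.481,13.497) -> (23.543,17.307) [heading=19, move]
BK 11: (23.543,17.307) -> (13.143,13.725) [heading=19, move]
LT 90: heading 19 -> 109
Final: pos=(13.143,13.725), heading=109, 5 segment(s) drawn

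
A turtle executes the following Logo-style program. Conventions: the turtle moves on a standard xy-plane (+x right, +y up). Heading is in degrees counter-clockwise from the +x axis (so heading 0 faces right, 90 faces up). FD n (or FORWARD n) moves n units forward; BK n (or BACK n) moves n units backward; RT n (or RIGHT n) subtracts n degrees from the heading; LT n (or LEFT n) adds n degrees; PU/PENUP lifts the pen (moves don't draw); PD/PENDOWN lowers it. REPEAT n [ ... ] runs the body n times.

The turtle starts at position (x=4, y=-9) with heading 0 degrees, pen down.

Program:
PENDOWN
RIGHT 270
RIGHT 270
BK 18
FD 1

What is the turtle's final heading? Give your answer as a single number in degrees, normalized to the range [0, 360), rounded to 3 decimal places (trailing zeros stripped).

Executing turtle program step by step:
Start: pos=(4,-9), heading=0, pen down
PD: pen down
RT 270: heading 0 -> 90
RT 270: heading 90 -> 180
BK 18: (4,-9) -> (22,-9) [heading=180, draw]
FD 1: (22,-9) -> (21,-9) [heading=180, draw]
Final: pos=(21,-9), heading=180, 2 segment(s) drawn

Answer: 180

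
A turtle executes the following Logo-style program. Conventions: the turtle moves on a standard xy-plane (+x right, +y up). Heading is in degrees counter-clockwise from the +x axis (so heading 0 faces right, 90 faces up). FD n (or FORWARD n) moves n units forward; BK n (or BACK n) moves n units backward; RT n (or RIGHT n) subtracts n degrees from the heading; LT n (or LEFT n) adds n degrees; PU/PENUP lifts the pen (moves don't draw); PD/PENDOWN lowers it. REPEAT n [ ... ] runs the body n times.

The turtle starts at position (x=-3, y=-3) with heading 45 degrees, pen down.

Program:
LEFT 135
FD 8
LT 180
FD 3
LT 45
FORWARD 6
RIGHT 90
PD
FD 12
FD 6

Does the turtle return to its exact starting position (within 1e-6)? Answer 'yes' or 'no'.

Answer: no

Derivation:
Executing turtle program step by step:
Start: pos=(-3,-3), heading=45, pen down
LT 135: heading 45 -> 180
FD 8: (-3,-3) -> (-11,-3) [heading=180, draw]
LT 180: heading 180 -> 0
FD 3: (-11,-3) -> (-8,-3) [heading=0, draw]
LT 45: heading 0 -> 45
FD 6: (-8,-3) -> (-3.757,1.243) [heading=45, draw]
RT 90: heading 45 -> 315
PD: pen down
FD 12: (-3.757,1.243) -> (4.728,-7.243) [heading=315, draw]
FD 6: (4.728,-7.243) -> (8.971,-11.485) [heading=315, draw]
Final: pos=(8.971,-11.485), heading=315, 5 segment(s) drawn

Start position: (-3, -3)
Final position: (8.971, -11.485)
Distance = 14.673; >= 1e-6 -> NOT closed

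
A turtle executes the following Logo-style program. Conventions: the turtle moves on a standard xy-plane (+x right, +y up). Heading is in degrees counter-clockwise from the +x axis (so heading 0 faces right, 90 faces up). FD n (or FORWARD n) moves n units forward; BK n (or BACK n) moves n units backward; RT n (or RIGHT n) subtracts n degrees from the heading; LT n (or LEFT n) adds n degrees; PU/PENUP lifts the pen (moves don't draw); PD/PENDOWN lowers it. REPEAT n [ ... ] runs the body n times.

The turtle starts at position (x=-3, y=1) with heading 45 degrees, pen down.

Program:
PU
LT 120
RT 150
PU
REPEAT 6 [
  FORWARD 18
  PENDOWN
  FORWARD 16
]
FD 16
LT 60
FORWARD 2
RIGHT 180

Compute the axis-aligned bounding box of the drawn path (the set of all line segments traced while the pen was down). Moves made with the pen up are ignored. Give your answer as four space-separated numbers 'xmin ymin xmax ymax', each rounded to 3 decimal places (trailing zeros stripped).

Answer: 14.387 5.659 210.021 59.872

Derivation:
Executing turtle program step by step:
Start: pos=(-3,1), heading=45, pen down
PU: pen up
LT 120: heading 45 -> 165
RT 150: heading 165 -> 15
PU: pen up
REPEAT 6 [
  -- iteration 1/6 --
  FD 18: (-3,1) -> (14.387,5.659) [heading=15, move]
  PD: pen down
  FD 16: (14.387,5.659) -> (29.841,9.8) [heading=15, draw]
  -- iteration 2/6 --
  FD 18: (29.841,9.8) -> (47.228,14.459) [heading=15, draw]
  PD: pen down
  FD 16: (47.228,14.459) -> (62.683,18.6) [heading=15, draw]
  -- iteration 3/6 --
  FD 18: (62.683,18.6) -> (80.07,23.258) [heading=15, draw]
  PD: pen down
  FD 16: (80.07,23.258) -> (95.524,27.4) [heading=15, draw]
  -- iteration 4/6 --
  FD 18: (95.524,27.4) -> (112.911,32.058) [heading=15, draw]
  PD: pen down
  FD 16: (112.911,32.058) -> (128.366,36.199) [heading=15, draw]
  -- iteration 5/6 --
  FD 18: (128.366,36.199) -> (145.753,40.858) [heading=15, draw]
  PD: pen down
  FD 16: (145.753,40.858) -> (161.207,44.999) [heading=15, draw]
  -- iteration 6/6 --
  FD 18: (161.207,44.999) -> (178.594,49.658) [heading=15, draw]
  PD: pen down
  FD 16: (178.594,49.658) -> (194.049,53.799) [heading=15, draw]
]
FD 16: (194.049,53.799) -> (209.504,57.94) [heading=15, draw]
LT 60: heading 15 -> 75
FD 2: (209.504,57.94) -> (210.021,59.872) [heading=75, draw]
RT 180: heading 75 -> 255
Final: pos=(210.021,59.872), heading=255, 13 segment(s) drawn

Segment endpoints: x in {14.387, 29.841, 47.228, 62.683, 80.07, 95.524, 112.911, 128.366, 145.753, 161.207, 178.594, 194.049, 209.504, 210.021}, y in {5.659, 9.8, 14.459, 18.6, 23.258, 27.4, 32.058, 36.199, 40.858, 44.999, 49.658, 53.799, 57.94, 59.872}
xmin=14.387, ymin=5.659, xmax=210.021, ymax=59.872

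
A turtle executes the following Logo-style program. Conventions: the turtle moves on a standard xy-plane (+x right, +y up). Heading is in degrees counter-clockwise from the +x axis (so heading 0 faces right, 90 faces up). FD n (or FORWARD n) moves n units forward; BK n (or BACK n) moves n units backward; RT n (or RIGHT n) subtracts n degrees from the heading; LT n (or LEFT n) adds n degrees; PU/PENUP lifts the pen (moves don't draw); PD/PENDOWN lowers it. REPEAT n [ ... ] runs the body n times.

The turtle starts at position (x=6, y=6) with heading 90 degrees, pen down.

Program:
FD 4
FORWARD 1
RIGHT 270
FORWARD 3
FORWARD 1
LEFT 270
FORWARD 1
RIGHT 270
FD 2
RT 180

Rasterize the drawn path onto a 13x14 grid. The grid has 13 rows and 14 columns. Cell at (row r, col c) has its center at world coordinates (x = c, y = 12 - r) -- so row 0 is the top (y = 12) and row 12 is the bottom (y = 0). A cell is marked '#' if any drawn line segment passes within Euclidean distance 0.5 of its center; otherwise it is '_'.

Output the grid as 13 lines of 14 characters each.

Answer: ###___________
__#####_______
______#_______
______#_______
______#_______
______#_______
______#_______
______________
______________
______________
______________
______________
______________

Derivation:
Segment 0: (6,6) -> (6,10)
Segment 1: (6,10) -> (6,11)
Segment 2: (6,11) -> (3,11)
Segment 3: (3,11) -> (2,11)
Segment 4: (2,11) -> (2,12)
Segment 5: (2,12) -> (0,12)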